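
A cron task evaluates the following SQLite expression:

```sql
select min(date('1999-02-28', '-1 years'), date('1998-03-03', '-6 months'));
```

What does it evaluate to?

date('1999-02-28', '-1 years') → 1998-02-28.
date('1998-03-03', '-6 months') → 1997-09-03.
Earlier of the two is 1997-09-03.

1997-09-03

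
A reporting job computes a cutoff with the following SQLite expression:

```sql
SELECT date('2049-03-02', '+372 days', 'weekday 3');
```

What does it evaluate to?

2050-03-09

Applying '+372 days' to 2049-03-02: counting 372 days forward gives 2050-03-09.
`weekday 3` advances to the next Wednesday; 2050-03-09 is already a Wednesday, so it stays at 2050-03-09.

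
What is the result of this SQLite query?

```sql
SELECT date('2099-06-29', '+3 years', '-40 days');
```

2102-05-20

Adding +3 years to 2099-06-29 gives 2102-06-29.
Going back 29 days from 2102-06-29 reaches 2102-05-31 (last day of May, 31 days).
Going back 11 days within May lands on 2102-05-20.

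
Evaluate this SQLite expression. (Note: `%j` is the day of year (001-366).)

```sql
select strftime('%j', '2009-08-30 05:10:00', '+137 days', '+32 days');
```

First apply '+137 days', '+32 days': 2009-08-30 05:10:00 → 2010-02-15 05:10:00.
Day-of-year for 2010-02-15: days since 2010-01-01 inclusive = 46, zero-padded to 046.

046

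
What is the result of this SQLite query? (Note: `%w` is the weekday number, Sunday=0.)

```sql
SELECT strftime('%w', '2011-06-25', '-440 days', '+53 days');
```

4

First apply '-440 days', '+53 days': 2011-06-25 → 2010-06-03.
2010-06-03 is a Thursday; with Sunday=0 that is 4.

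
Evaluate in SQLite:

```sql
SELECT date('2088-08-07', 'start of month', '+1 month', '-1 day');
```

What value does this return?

2088-08-31

`start of month` rewinds 2088-08-07 to 2088-08-01.
Adding +1 month to 2088-08-01 gives 2088-09-01.
Going back 1 day from 2088-09-01 reaches 2088-08-31 (last day of August, 31 days).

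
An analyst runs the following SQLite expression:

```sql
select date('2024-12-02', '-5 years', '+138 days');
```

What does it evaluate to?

Adding -5 years to 2024-12-02 gives 2019-12-02.
Applying '+138 days' to 2019-12-02: counting 138 days forward gives 2020-04-18.

2020-04-18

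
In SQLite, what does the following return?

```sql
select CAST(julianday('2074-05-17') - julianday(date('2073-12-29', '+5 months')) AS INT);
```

Adding +5 months to 2073-12-29 gives 2074-05-29.
Both dates are in May 2074: 29 − 17 = 12.
The subtraction is earlier − later, so the result is −12 → -12.

-12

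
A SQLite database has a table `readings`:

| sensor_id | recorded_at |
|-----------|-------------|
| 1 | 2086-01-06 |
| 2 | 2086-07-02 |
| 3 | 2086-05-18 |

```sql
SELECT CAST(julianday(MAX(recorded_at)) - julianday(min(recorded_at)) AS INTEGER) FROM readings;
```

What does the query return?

177

MIN = 2086-01-06, MAX = 2086-07-02.
25 days remain in January 2086 after the 6th (31 − 6).
February 2086: 28 days.
March 2086: 31 days.
April 2086: 30 days.
May 2086: 31 days.
June 2086: 30 days.
Then 2 days into July 2086.
Total: 25 + 28 + 31 + 30 + 31 + 30 + 2 = 177.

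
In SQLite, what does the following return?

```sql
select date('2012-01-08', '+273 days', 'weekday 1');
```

2012-10-08

Applying '+273 days' to 2012-01-08: counting 273 days forward gives 2012-10-07.
`weekday 1` advances to the next Monday; 2012-10-07 is a Sunday, so it moves forward to 2012-10-08.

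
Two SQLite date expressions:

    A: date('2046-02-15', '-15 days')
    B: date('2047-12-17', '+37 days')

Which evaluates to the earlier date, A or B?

A

A = 2046-01-31.
B = 2048-01-23.
A is earlier.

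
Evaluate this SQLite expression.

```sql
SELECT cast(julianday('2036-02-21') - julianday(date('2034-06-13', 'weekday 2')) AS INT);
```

618

`weekday 2` advances to the next Tuesday; 2034-06-13 is already a Tuesday, so it stays at 2034-06-13.
17 days remain in June 2034 after the 13th (30 − 13).
Full months from July 2034 through January 2036 contribute their day counts.
Then 21 days into February 2036.
Total: 17 + 31 + 31 + 30 + 31 + 30 + 31 + 31 + 28 + 31 + 30 + 31 + 30 + 31 + 31 + 30 + 31 + 30 + 31 + 31 + 21 = 618.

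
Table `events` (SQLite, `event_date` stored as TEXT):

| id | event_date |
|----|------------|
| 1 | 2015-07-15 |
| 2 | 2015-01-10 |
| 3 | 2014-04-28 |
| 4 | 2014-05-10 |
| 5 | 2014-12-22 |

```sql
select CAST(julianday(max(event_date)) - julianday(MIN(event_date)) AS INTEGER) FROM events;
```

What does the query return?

MIN = 2014-04-28, MAX = 2015-07-15.
2 days remain in April 2014 after the 28th (30 − 28).
Full months from May 2014 through June 2015 contribute their day counts.
Then 15 days into July 2015.
Total: 2 + 31 + 30 + 31 + 31 + 30 + 31 + 30 + 31 + 31 + 28 + 31 + 30 + 31 + 30 + 15 = 443.

443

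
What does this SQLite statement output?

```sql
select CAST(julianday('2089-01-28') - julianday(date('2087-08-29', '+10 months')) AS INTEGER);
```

Adding +10 months to 2087-08-29 gives 2088-06-29.
1 day remains in June 2088 after the 29th (30 − 29).
Full months from July 2088 through December 2088 contribute their day counts.
Then 28 days into January 2089.
Total: 1 + 31 + 31 + 30 + 31 + 30 + 31 + 28 = 213.

213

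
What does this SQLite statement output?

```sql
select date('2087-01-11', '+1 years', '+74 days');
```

Adding +1 year to 2087-01-11 gives 2088-01-11.
Applying '+74 days' to 2088-01-11: counting 74 days forward gives 2088-03-25.

2088-03-25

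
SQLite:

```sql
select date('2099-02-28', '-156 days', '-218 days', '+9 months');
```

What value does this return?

2098-11-19

Applying '-156 days' to 2099-02-28: counting 156 days back gives 2098-09-25.
Applying '-218 days' to 2098-09-25: counting 218 days back gives 2098-02-19.
Adding +9 months to 2098-02-19 gives 2098-11-19.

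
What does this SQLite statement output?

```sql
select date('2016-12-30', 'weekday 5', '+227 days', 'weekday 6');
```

2017-08-19

`weekday 5` advances to the next Friday; 2016-12-30 is already a Friday, so it stays at 2016-12-30.
Applying '+227 days' to 2016-12-30: counting 227 days forward gives 2017-08-14.
`weekday 6` advances to the next Saturday; 2017-08-14 is a Monday, so it moves forward to 2017-08-19.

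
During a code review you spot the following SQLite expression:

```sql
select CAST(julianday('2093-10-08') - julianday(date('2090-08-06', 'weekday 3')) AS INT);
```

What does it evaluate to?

1156

`weekday 3` advances to the next Wednesday; 2090-08-06 is a Sunday, so it moves forward to 2090-08-09.
22 days remain in August 2090 after the 9th (31 − 9).
Full months from September 2090 through September 2093 contribute their day counts.
Then 8 days into October 2093.
Total: 22 + 30 + 31 + 30 + 31 + 31 + 28 + 31 + 30 + 31 + 30 + 31 + 31 + 30 + 31 + 30 + 31 + 31 + 29 + 31 + 30 + 31 + 30 + 31 + 31 + 30 + 31 + 30 + 31 + 31 + 28 + 31 + 30 + 31 + 30 + 31 + 31 + 30 + 8 = 1156.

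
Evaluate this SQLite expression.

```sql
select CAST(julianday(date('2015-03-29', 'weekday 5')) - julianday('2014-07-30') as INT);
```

`weekday 5` advances to the next Friday; 2015-03-29 is a Sunday, so it moves forward to 2015-04-03.
1 day remains in July 2014 after the 30th (31 − 30).
Full months from August 2014 through March 2015 contribute their day counts.
Then 3 days into April 2015.
Total: 1 + 31 + 30 + 31 + 30 + 31 + 31 + 28 + 31 + 3 = 247.

247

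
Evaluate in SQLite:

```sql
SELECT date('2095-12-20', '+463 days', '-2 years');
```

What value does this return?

Applying '+463 days' to 2095-12-20: counting 463 days forward gives 2097-03-27.
Adding -2 years to 2097-03-27 gives 2095-03-27.

2095-03-27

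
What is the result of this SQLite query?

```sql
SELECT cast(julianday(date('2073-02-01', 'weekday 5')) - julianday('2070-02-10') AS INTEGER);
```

`weekday 5` advances to the next Friday; 2073-02-01 is a Wednesday, so it moves forward to 2073-02-03.
18 days remain in February 2070 after the 10th (28 − 10).
Full months from March 2070 through January 2073 contribute their day counts.
Then 3 days into February 2073.
Total: 18 + 31 + 30 + 31 + 30 + 31 + 31 + 30 + 31 + 30 + 31 + 31 + 28 + 31 + 30 + 31 + 30 + 31 + 31 + 30 + 31 + 30 + 31 + 31 + 29 + 31 + 30 + 31 + 30 + 31 + 31 + 30 + 31 + 30 + 31 + 31 + 3 = 1089.

1089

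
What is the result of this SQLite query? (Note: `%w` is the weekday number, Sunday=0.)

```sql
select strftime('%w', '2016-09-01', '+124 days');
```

2

First apply '+124 days': 2016-09-01 → 2017-01-03.
2017-01-03 is a Tuesday; with Sunday=0 that is 2.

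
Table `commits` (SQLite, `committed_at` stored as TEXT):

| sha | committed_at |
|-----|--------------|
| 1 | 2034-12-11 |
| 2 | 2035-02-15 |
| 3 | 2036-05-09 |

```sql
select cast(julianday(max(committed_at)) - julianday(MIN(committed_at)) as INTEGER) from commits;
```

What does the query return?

515

MIN = 2034-12-11, MAX = 2036-05-09.
20 days remain in December 2034 after the 11th (31 − 11).
Full months from January 2035 through April 2036 contribute their day counts.
Then 9 days into May 2036.
Total: 20 + 31 + 28 + 31 + 30 + 31 + 30 + 31 + 31 + 30 + 31 + 30 + 31 + 31 + 29 + 31 + 30 + 9 = 515.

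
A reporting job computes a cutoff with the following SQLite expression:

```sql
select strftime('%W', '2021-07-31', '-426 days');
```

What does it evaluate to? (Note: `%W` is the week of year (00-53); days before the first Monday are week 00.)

21

First apply '-426 days': 2021-07-31 → 2020-05-31.
2020-05-31 is a Sunday. SQLite's %W counts Mondays since the year started; the result is 21.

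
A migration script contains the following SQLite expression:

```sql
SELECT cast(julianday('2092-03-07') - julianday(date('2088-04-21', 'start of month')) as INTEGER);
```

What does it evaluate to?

1436

`start of month` rewinds 2088-04-21 to 2088-04-01.
29 days remain in April 2088 after the 1st (30 − 1).
Full months from May 2088 through February 2092 contribute their day counts.
Then 7 days into March 2092.
Total: 29 + 31 + 30 + 31 + 31 + 30 + 31 + 30 + 31 + 31 + 28 + 31 + 30 + 31 + 30 + 31 + 31 + 30 + 31 + 30 + 31 + 31 + 28 + 31 + 30 + 31 + 30 + 31 + 31 + 30 + 31 + 30 + 31 + 31 + 28 + 31 + 30 + 31 + 30 + 31 + 31 + 30 + 31 + 30 + 31 + 31 + 29 + 7 = 1436.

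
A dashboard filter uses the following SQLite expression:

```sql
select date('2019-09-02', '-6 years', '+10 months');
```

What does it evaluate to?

Adding -6 years to 2019-09-02 gives 2013-09-02.
Adding +10 months to 2013-09-02 gives 2014-07-02.

2014-07-02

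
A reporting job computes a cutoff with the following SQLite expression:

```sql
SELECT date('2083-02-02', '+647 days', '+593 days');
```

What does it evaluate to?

2086-06-26

Applying '+647 days' to 2083-02-02: counting 647 days forward gives 2084-11-10.
Applying '+593 days' to 2084-11-10: counting 593 days forward gives 2086-06-26.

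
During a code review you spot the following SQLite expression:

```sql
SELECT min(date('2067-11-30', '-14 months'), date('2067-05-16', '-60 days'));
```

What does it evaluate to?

date('2067-11-30', '-14 months') → 2066-09-30.
date('2067-05-16', '-60 days') → 2067-03-17.
Earlier of the two is 2066-09-30.

2066-09-30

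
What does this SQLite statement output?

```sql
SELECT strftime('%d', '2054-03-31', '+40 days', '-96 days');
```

03

First apply '+40 days', '-96 days': 2054-03-31 → 2054-02-03.
`%d` extracts the 2-digit day of month: 03.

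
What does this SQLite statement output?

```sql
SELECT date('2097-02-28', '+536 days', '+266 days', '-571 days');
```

Applying '+536 days' to 2097-02-28: counting 536 days forward gives 2098-08-18.
Applying '+266 days' to 2098-08-18: counting 266 days forward gives 2099-05-11.
Applying '-571 days' to 2099-05-11: counting 571 days back gives 2097-10-17.

2097-10-17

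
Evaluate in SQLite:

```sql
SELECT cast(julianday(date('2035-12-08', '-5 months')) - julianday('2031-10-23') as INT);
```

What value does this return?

1354

Adding -5 months to 2035-12-08 gives 2035-07-08.
8 days remain in October 2031 after the 23rd (31 − 23).
Full months from November 2031 through June 2035 contribute their day counts.
Then 8 days into July 2035.
Total: 8 + 30 + 31 + 31 + 29 + 31 + 30 + 31 + 30 + 31 + 31 + 30 + 31 + 30 + 31 + 31 + 28 + 31 + 30 + 31 + 30 + 31 + 31 + 30 + 31 + 30 + 31 + 31 + 28 + 31 + 30 + 31 + 30 + 31 + 31 + 30 + 31 + 30 + 31 + 31 + 28 + 31 + 30 + 31 + 30 + 8 = 1354.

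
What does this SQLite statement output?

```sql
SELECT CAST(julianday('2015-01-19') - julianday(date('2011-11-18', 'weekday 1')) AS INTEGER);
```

1155

`weekday 1` advances to the next Monday; 2011-11-18 is a Friday, so it moves forward to 2011-11-21.
9 days remain in November 2011 after the 21st (30 − 21).
Full months from December 2011 through December 2014 contribute their day counts.
Then 19 days into January 2015.
Total: 9 + 31 + 31 + 29 + 31 + 30 + 31 + 30 + 31 + 31 + 30 + 31 + 30 + 31 + 31 + 28 + 31 + 30 + 31 + 30 + 31 + 31 + 30 + 31 + 30 + 31 + 31 + 28 + 31 + 30 + 31 + 30 + 31 + 31 + 30 + 31 + 30 + 31 + 19 = 1155.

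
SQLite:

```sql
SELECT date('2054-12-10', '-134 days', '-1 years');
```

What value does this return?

Applying '-134 days' to 2054-12-10: counting 134 days back gives 2054-07-29.
Adding -1 year to 2054-07-29 gives 2053-07-29.

2053-07-29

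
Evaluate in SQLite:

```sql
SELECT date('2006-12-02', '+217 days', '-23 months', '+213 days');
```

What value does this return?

Applying '+217 days' to 2006-12-02: counting 217 days forward gives 2007-07-07.
Adding -23 months to 2007-07-07 gives 2005-08-07.
Applying '+213 days' to 2005-08-07: counting 213 days forward gives 2006-03-08.

2006-03-08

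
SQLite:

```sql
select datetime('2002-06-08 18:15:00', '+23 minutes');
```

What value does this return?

+23 minutes from 2002-06-08 18:15:00 is 2002-06-08 18:38:00.

2002-06-08 18:38:00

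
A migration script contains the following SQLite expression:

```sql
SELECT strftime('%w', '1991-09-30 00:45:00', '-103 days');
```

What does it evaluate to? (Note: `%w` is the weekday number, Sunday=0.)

First apply '-103 days': 1991-09-30 00:45:00 → 1991-06-19 00:45:00.
1991-06-19 is a Wednesday; with Sunday=0 that is 3.

3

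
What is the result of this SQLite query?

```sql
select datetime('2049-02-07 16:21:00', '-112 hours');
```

-112 hours from 2049-02-07 16:21:00 is 2049-02-03 00:21:00 (crosses midnight).

2049-02-03 00:21:00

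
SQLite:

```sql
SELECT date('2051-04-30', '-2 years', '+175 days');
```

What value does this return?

Adding -2 years to 2051-04-30 gives 2049-04-30.
Applying '+175 days' to 2049-04-30: counting 175 days forward gives 2049-10-22.

2049-10-22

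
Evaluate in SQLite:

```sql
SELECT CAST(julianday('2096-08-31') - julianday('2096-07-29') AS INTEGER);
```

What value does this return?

33

2 days remain in July 2096 after the 29th (31 − 29).
Then 31 days into August 2096.
Total: 2 + 31 = 33.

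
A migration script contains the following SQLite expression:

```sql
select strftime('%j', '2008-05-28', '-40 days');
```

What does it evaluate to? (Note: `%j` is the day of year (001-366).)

First apply '-40 days': 2008-05-28 → 2008-04-18.
Day-of-year for 2008-04-18: days since 2008-01-01 inclusive = 109, zero-padded to 109.

109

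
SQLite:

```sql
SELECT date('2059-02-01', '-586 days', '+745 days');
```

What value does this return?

2059-07-10

Applying '-586 days' to 2059-02-01: counting 586 days back gives 2057-06-25.
Applying '+745 days' to 2057-06-25: counting 745 days forward gives 2059-07-10.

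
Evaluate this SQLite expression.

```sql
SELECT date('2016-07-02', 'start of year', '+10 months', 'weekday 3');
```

2016-11-02

`start of year` rewinds 2016-07-02 to 2016-01-01.
Adding +10 months to 2016-01-01 gives 2016-11-01.
`weekday 3` advances to the next Wednesday; 2016-11-01 is a Tuesday, so it moves forward to 2016-11-02.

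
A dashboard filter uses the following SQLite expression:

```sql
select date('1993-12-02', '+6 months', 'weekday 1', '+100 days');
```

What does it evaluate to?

1994-09-14

Adding +6 months to 1993-12-02 gives 1994-06-02.
`weekday 1` advances to the next Monday; 1994-06-02 is a Thursday, so it moves forward to 1994-06-06.
Applying '+100 days' to 1994-06-06: counting 100 days forward gives 1994-09-14.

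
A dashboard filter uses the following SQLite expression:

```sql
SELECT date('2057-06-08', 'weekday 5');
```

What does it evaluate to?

2057-06-08

`weekday 5` advances to the next Friday; 2057-06-08 is already a Friday, so it stays at 2057-06-08.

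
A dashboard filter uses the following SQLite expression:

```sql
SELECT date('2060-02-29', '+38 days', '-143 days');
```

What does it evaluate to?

February 2060 has 29 days; 0 remain after the 29th, so 1 days reach 2060-03-01.
March 2060 has 31 days; 30 remain after the 1st, so 31 days reach 2060-04-01.
Advancing 6 more days within April lands on 2060-04-07.
Applying '-143 days' to 2060-04-07: counting 143 days back gives 2059-11-16.

2059-11-16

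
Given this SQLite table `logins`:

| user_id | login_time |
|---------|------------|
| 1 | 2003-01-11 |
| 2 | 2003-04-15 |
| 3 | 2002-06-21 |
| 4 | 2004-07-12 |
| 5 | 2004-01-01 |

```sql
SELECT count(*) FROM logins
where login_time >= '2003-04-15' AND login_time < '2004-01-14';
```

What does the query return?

Rows in [2003-04-15, 2004-01-14): 2003-04-15, 2004-01-01 → 2 rows.

2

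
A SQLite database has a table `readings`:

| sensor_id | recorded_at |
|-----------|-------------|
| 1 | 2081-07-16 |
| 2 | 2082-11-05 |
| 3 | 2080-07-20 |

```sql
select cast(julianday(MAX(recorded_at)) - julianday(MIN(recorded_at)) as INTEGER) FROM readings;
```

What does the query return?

838

MIN = 2080-07-20, MAX = 2082-11-05.
11 days remain in July 2080 after the 20th (31 − 20).
Full months from August 2080 through October 2082 contribute their day counts.
Then 5 days into November 2082.
Total: 11 + 31 + 30 + 31 + 30 + 31 + 31 + 28 + 31 + 30 + 31 + 30 + 31 + 31 + 30 + 31 + 30 + 31 + 31 + 28 + 31 + 30 + 31 + 30 + 31 + 31 + 30 + 31 + 5 = 838.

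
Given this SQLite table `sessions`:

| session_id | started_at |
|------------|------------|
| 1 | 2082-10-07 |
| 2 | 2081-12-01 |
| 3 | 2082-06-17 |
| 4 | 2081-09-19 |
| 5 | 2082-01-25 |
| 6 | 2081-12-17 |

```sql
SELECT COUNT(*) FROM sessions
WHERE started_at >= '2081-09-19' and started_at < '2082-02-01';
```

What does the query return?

Rows in [2081-09-19, 2082-02-01): 2081-12-01, 2081-09-19, 2082-01-25, 2081-12-17 → 4 rows.

4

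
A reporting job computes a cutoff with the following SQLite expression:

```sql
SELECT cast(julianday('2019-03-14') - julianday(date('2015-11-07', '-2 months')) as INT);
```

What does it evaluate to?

1284

Adding -2 months to 2015-11-07 gives 2015-09-07.
23 days remain in September 2015 after the 7th (30 − 7).
Full months from October 2015 through February 2019 contribute their day counts.
Then 14 days into March 2019.
Total: 23 + 31 + 30 + 31 + 31 + 29 + 31 + 30 + 31 + 30 + 31 + 31 + 30 + 31 + 30 + 31 + 31 + 28 + 31 + 30 + 31 + 30 + 31 + 31 + 30 + 31 + 30 + 31 + 31 + 28 + 31 + 30 + 31 + 30 + 31 + 31 + 30 + 31 + 30 + 31 + 31 + 28 + 14 = 1284.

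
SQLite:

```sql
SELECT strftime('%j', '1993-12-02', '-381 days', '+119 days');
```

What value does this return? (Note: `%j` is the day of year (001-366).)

074

First apply '-381 days', '+119 days': 1993-12-02 → 1993-03-15.
Day-of-year for 1993-03-15: days since 1993-01-01 inclusive = 74, zero-padded to 074.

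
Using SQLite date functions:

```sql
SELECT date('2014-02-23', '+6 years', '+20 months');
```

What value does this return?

2021-10-23

Adding +6 years to 2014-02-23 gives 2020-02-23.
Adding +20 months to 2020-02-23 gives 2021-10-23.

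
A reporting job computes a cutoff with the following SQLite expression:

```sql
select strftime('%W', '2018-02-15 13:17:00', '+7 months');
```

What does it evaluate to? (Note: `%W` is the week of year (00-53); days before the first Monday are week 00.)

First apply '+7 months': 2018-02-15 13:17:00 → 2018-09-15 13:17:00.
2018-09-15 is a Saturday. SQLite's %W counts Mondays since the year started; the result is 37.

37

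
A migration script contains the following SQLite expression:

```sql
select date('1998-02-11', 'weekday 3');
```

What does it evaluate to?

`weekday 3` advances to the next Wednesday; 1998-02-11 is already a Wednesday, so it stays at 1998-02-11.

1998-02-11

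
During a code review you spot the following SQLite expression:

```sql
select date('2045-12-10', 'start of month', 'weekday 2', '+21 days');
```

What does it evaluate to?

2045-12-26

`start of month` rewinds 2045-12-10 to 2045-12-01.
`weekday 2` advances to the next Tuesday; 2045-12-01 is a Friday, so it moves forward to 2045-12-05.
Advancing 21 more days within December lands on 2045-12-26.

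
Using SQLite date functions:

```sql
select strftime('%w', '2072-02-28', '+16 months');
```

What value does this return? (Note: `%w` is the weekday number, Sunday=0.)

First apply '+16 months': 2072-02-28 → 2073-06-28.
2073-06-28 is a Wednesday; with Sunday=0 that is 3.

3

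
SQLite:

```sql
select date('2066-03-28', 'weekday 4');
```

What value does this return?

`weekday 4` advances to the next Thursday; 2066-03-28 is a Sunday, so it moves forward to 2066-04-01.

2066-04-01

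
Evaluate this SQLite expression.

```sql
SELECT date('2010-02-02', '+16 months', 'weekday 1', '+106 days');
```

2011-09-20

Adding +16 months to 2010-02-02 gives 2011-06-02.
`weekday 1` advances to the next Monday; 2011-06-02 is a Thursday, so it moves forward to 2011-06-06.
Applying '+106 days' to 2011-06-06: counting 106 days forward gives 2011-09-20.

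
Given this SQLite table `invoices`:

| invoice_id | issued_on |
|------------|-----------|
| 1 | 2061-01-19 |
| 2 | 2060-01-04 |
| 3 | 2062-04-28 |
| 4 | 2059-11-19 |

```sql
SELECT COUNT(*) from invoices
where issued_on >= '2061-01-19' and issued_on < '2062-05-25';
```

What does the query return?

Rows in [2061-01-19, 2062-05-25): 2061-01-19, 2062-04-28 → 2 rows.

2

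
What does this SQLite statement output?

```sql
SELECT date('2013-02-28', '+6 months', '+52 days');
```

2013-10-19

Adding +6 months to 2013-02-28 gives 2013-08-28.
Applying '+52 days' to 2013-08-28: counting 52 days forward gives 2013-10-19.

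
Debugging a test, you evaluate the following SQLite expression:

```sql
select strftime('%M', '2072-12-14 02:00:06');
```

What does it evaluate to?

00

`%M` extracts the 2-digit minute: 00.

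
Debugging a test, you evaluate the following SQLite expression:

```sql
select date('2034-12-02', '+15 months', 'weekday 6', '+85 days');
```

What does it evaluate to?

2036-06-01

Adding +15 months to 2034-12-02 gives 2036-03-02.
`weekday 6` advances to the next Saturday; 2036-03-02 is a Sunday, so it moves forward to 2036-03-08.
Applying '+85 days' to 2036-03-08: counting 85 days forward gives 2036-06-01.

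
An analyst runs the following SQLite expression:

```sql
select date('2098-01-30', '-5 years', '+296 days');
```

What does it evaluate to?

2093-11-22

Adding -5 years to 2098-01-30 gives 2093-01-30.
Applying '+296 days' to 2093-01-30: counting 296 days forward gives 2093-11-22.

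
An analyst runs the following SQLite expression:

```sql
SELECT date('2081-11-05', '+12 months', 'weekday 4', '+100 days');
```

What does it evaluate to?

Adding +12 months to 2081-11-05 gives 2082-11-05.
`weekday 4` advances to the next Thursday; 2082-11-05 is already a Thursday, so it stays at 2082-11-05.
Applying '+100 days' to 2082-11-05: counting 100 days forward gives 2083-02-13.

2083-02-13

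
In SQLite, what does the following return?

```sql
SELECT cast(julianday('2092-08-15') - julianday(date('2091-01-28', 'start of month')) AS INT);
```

`start of month` rewinds 2091-01-28 to 2091-01-01.
30 days remain in January 2091 after the 1st (31 − 1).
Full months from February 2091 through July 2092 contribute their day counts.
Then 15 days into August 2092.
Total: 30 + 28 + 31 + 30 + 31 + 30 + 31 + 31 + 30 + 31 + 30 + 31 + 31 + 29 + 31 + 30 + 31 + 30 + 31 + 15 = 592.

592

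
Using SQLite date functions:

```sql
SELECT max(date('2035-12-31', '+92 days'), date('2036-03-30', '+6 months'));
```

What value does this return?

date('2035-12-31', '+92 days') → 2036-04-01.
date('2036-03-30', '+6 months') → 2036-09-30.
Later of the two is 2036-09-30.

2036-09-30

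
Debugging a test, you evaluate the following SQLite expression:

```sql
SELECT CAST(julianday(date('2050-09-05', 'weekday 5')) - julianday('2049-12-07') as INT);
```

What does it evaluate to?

`weekday 5` advances to the next Friday; 2050-09-05 is a Monday, so it moves forward to 2050-09-09.
24 days remain in December 2049 after the 7th (31 − 7).
Full months from January 2050 through August 2050 contribute their day counts.
Then 9 days into September 2050.
Total: 24 + 31 + 28 + 31 + 30 + 31 + 30 + 31 + 31 + 9 = 276.

276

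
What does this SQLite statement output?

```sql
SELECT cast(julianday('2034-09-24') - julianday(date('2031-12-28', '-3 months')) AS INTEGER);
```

Adding -3 months to 2031-12-28 gives 2031-09-28.
2 days remain in September 2031 after the 28th (30 − 28).
Full months from October 2031 through August 2034 contribute their day counts.
Then 24 days into September 2034.
Total: 2 + 31 + 30 + 31 + 31 + 29 + 31 + 30 + 31 + 30 + 31 + 31 + 30 + 31 + 30 + 31 + 31 + 28 + 31 + 30 + 31 + 30 + 31 + 31 + 30 + 31 + 30 + 31 + 31 + 28 + 31 + 30 + 31 + 30 + 31 + 31 + 24 = 1092.

1092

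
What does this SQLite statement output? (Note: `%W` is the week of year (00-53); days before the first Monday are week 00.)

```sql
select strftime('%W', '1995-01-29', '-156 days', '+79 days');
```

First apply '-156 days', '+79 days': 1995-01-29 → 1994-11-13.
1994-11-13 is a Sunday. SQLite's %W counts Mondays since the year started; the result is 45.

45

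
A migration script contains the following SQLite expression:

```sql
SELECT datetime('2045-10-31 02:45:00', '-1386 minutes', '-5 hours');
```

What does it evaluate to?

1386 minutes = 23h 6m; -1386 minutes from 2045-10-31 02:45:00 is 2045-10-30 03:39:00 (crosses midnight).
-5 hours from 2045-10-30 03:39:00 is 2045-10-29 22:39:00 (crosses midnight).

2045-10-29 22:39:00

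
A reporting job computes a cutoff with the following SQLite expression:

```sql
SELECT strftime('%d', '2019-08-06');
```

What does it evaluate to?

06

`%d` extracts the 2-digit day of month: 06.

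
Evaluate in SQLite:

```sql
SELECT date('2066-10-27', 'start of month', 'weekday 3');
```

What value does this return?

`start of month` rewinds 2066-10-27 to 2066-10-01.
`weekday 3` advances to the next Wednesday; 2066-10-01 is a Friday, so it moves forward to 2066-10-06.

2066-10-06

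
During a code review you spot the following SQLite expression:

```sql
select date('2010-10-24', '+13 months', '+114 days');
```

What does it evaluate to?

Adding +13 months to 2010-10-24 gives 2011-11-24.
Applying '+114 days' to 2011-11-24: counting 114 days forward gives 2012-03-17.

2012-03-17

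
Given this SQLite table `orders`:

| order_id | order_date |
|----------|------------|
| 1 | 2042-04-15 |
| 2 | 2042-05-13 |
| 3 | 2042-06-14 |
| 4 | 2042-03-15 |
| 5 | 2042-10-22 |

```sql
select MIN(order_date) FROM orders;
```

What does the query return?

2042-03-15

MIN over {2042-03-15, 2042-04-15, 2042-05-13, 2042-06-14, 2042-10-22}.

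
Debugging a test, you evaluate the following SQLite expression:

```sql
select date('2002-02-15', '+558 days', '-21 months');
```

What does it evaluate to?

Applying '+558 days' to 2002-02-15: counting 558 days forward gives 2003-08-27.
Adding -21 months to 2003-08-27 gives 2001-11-27.

2001-11-27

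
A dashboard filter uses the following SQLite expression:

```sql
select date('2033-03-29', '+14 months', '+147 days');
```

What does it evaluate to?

2034-10-23

Adding +14 months to 2033-03-29 gives 2034-05-29.
Applying '+147 days' to 2034-05-29: counting 147 days forward gives 2034-10-23.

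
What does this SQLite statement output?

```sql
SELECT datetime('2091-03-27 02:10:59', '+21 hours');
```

+21 hours from 2091-03-27 02:10:59 is 2091-03-27 23:10:59.

2091-03-27 23:10:59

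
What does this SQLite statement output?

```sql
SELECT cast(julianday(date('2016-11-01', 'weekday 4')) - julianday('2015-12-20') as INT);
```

319

`weekday 4` advances to the next Thursday; 2016-11-01 is a Tuesday, so it moves forward to 2016-11-03.
11 days remain in December 2015 after the 20th (31 − 20).
Full months from January 2016 through October 2016 contribute their day counts.
Then 3 days into November 2016.
Total: 11 + 31 + 29 + 31 + 30 + 31 + 30 + 31 + 31 + 30 + 31 + 3 = 319.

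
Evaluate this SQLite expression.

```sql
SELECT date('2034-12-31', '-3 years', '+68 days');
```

Adding -3 years to 2034-12-31 gives 2031-12-31.
Applying '+68 days' to 2031-12-31: counting 68 days forward gives 2032-03-08.

2032-03-08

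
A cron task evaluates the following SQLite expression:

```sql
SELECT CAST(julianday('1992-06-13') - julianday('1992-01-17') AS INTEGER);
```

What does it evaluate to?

148

14 days remain in January 1992 after the 17th (31 − 17).
February 1992: 29 days (leap year).
March 1992: 31 days.
April 1992: 30 days.
May 1992: 31 days.
Then 13 days into June 1992.
Total: 14 + 29 + 31 + 30 + 31 + 13 = 148.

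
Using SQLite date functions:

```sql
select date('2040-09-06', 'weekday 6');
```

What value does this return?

`weekday 6` advances to the next Saturday; 2040-09-06 is a Thursday, so it moves forward to 2040-09-08.

2040-09-08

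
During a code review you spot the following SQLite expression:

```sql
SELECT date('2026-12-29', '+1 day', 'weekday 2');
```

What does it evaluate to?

2027-01-05

Advancing 1 more day within December lands on 2026-12-30.
`weekday 2` advances to the next Tuesday; 2026-12-30 is a Wednesday, so it moves forward to 2027-01-05.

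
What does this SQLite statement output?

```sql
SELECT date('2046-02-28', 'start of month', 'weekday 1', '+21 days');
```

`start of month` rewinds 2046-02-28 to 2046-02-01.
`weekday 1` advances to the next Monday; 2046-02-01 is a Thursday, so it moves forward to 2046-02-05.
Advancing 21 more days within February lands on 2046-02-26.

2046-02-26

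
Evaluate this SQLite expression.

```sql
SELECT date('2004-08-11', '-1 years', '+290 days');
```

2004-05-27

Adding -1 year to 2004-08-11 gives 2003-08-11.
Applying '+290 days' to 2003-08-11: counting 290 days forward gives 2004-05-27.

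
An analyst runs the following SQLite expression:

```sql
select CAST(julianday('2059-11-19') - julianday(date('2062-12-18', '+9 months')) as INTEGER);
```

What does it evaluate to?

-1399

Adding +9 months to 2062-12-18 gives 2063-09-18.
11 days remain in November 2059 after the 19th (30 − 19).
Full months from December 2059 through August 2063 contribute their day counts.
Then 18 days into September 2063.
Total: 11 + 31 + 31 + 29 + 31 + 30 + 31 + 30 + 31 + 31 + 30 + 31 + 30 + 31 + 31 + 28 + 31 + 30 + 31 + 30 + 31 + 31 + 30 + 31 + 30 + 31 + 31 + 28 + 31 + 30 + 31 + 30 + 31 + 31 + 30 + 31 + 30 + 31 + 31 + 28 + 31 + 30 + 31 + 30 + 31 + 31 + 18 = 1399.
The subtraction is earlier − later, so the result is −1399 → -1399.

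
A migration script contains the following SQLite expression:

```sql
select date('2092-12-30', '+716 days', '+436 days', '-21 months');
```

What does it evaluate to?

2094-05-25

Applying '+716 days' to 2092-12-30: counting 716 days forward gives 2094-12-16.
Applying '+436 days' to 2094-12-16: counting 436 days forward gives 2096-02-25.
Adding -21 months to 2096-02-25 gives 2094-05-25.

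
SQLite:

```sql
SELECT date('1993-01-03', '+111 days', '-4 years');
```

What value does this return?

1989-04-24

Applying '+111 days' to 1993-01-03: counting 111 days forward gives 1993-04-24.
Adding -4 years to 1993-04-24 gives 1989-04-24.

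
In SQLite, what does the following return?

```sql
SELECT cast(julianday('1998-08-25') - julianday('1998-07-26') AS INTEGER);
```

30

5 days remain in July 1998 after the 26th (31 − 26).
Then 25 days into August 1998.
Total: 5 + 25 = 30.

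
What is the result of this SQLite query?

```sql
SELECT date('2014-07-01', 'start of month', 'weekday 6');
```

2014-07-05

`start of month` rewinds 2014-07-01 to 2014-07-01.
`weekday 6` advances to the next Saturday; 2014-07-01 is a Tuesday, so it moves forward to 2014-07-05.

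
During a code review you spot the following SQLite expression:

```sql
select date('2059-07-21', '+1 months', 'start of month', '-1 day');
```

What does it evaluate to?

Adding +1 month to 2059-07-21 gives 2059-08-21.
`start of month` rewinds 2059-08-21 to 2059-08-01.
Going back 1 day from 2059-08-01 reaches 2059-07-31 (last day of July, 31 days).

2059-07-31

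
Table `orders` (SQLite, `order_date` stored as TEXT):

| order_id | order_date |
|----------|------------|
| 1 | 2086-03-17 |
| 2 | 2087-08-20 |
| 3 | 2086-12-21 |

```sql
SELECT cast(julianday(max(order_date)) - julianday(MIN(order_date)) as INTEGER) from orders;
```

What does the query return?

521

MIN = 2086-03-17, MAX = 2087-08-20.
14 days remain in March 2086 after the 17th (31 − 17).
Full months from April 2086 through July 2087 contribute their day counts.
Then 20 days into August 2087.
Total: 14 + 30 + 31 + 30 + 31 + 31 + 30 + 31 + 30 + 31 + 31 + 28 + 31 + 30 + 31 + 30 + 31 + 20 = 521.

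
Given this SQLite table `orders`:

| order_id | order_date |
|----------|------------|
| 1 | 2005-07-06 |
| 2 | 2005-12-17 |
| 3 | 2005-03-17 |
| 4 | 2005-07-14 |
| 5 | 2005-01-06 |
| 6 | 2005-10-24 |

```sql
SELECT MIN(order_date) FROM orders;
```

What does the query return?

2005-01-06

MIN over {2005-01-06, 2005-03-17, 2005-07-06, 2005-07-14, 2005-10-24, 2005-12-17}.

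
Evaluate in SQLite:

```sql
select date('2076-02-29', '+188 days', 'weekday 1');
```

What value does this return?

Applying '+188 days' to 2076-02-29: counting 188 days forward gives 2076-09-04.
`weekday 1` advances to the next Monday; 2076-09-04 is a Friday, so it moves forward to 2076-09-07.

2076-09-07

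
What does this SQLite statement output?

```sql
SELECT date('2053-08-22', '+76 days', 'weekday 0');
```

Applying '+76 days' to 2053-08-22: counting 76 days forward gives 2053-11-06.
`weekday 0` advances to the next Sunday; 2053-11-06 is a Thursday, so it moves forward to 2053-11-09.

2053-11-09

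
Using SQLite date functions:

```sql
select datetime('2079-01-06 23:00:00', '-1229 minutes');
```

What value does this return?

1229 minutes = 20h 29m; -1229 minutes from 2079-01-06 23:00:00 is 2079-01-06 02:31:00.

2079-01-06 02:31:00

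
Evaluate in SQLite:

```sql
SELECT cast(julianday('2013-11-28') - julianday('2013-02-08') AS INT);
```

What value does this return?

293

20 days remain in February 2013 after the 8th (28 − 8).
Full months from March 2013 through October 2013 contribute their day counts.
Then 28 days into November 2013.
Total: 20 + 31 + 30 + 31 + 30 + 31 + 31 + 30 + 31 + 28 = 293.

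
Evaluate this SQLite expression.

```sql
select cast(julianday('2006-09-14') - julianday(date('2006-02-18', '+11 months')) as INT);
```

Adding +11 months to 2006-02-18 gives 2007-01-18.
16 days remain in September 2006 after the 14th (30 − 14).
October 2006: 31 days.
November 2006: 30 days.
December 2006: 31 days.
Then 18 days into January 2007.
Total: 16 + 31 + 30 + 31 + 18 = 126.
The subtraction is earlier − later, so the result is −126 → -126.

-126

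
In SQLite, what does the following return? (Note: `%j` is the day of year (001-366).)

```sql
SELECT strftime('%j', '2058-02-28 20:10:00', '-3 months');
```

First apply '-3 months': 2058-02-28 20:10:00 → 2057-11-28 20:10:00.
Day-of-year for 2057-11-28: days since 2057-01-01 inclusive = 332, zero-padded to 332.

332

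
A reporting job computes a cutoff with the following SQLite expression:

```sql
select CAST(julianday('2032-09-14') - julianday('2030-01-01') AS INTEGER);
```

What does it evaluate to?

30 days remain in January 2030 after the 1st (31 − 1).
Full months from February 2030 through August 2032 contribute their day counts.
Then 14 days into September 2032.
Total: 30 + 28 + 31 + 30 + 31 + 30 + 31 + 31 + 30 + 31 + 30 + 31 + 31 + 28 + 31 + 30 + 31 + 30 + 31 + 31 + 30 + 31 + 30 + 31 + 31 + 29 + 31 + 30 + 31 + 30 + 31 + 31 + 14 = 987.

987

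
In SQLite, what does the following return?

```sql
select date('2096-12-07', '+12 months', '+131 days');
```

Adding +12 months to 2096-12-07 gives 2097-12-07.
Applying '+131 days' to 2097-12-07: counting 131 days forward gives 2098-04-17.

2098-04-17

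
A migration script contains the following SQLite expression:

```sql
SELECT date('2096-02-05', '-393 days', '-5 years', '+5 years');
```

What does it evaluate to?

2095-01-08

Applying '-393 days' to 2096-02-05: counting 393 days back gives 2095-01-08.
Adding -5 years to 2095-01-08 gives 2090-01-08.
Adding +5 years to 2090-01-08 gives 2095-01-08.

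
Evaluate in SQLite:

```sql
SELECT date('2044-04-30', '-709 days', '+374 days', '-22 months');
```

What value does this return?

2041-07-31

Applying '-709 days' to 2044-04-30: counting 709 days back gives 2042-05-22.
Applying '+374 days' to 2042-05-22: counting 374 days forward gives 2043-05-31.
Adding -22 months to 2043-05-31 gives 2041-07-31.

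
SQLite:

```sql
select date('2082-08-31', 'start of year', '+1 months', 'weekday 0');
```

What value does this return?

`start of year` rewinds 2082-08-31 to 2082-01-01.
Adding +1 month to 2082-01-01 gives 2082-02-01.
`weekday 0` advances to the next Sunday; 2082-02-01 is already a Sunday, so it stays at 2082-02-01.

2082-02-01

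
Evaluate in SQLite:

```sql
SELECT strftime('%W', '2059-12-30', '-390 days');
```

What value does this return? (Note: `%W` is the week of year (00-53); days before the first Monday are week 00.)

48

First apply '-390 days': 2059-12-30 → 2058-12-05.
2058-12-05 is a Thursday. SQLite's %W counts Mondays since the year started; the result is 48.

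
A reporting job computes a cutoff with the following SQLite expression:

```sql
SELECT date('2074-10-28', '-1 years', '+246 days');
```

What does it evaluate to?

2074-07-01

Adding -1 year to 2074-10-28 gives 2073-10-28.
Applying '+246 days' to 2073-10-28: counting 246 days forward gives 2074-07-01.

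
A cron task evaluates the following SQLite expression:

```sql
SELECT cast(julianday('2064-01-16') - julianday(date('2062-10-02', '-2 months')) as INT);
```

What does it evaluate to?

Adding -2 months to 2062-10-02 gives 2062-08-02.
29 days remain in August 2062 after the 2nd (31 − 2).
Full months from September 2062 through December 2063 contribute their day counts.
Then 16 days into January 2064.
Total: 29 + 30 + 31 + 30 + 31 + 31 + 28 + 31 + 30 + 31 + 30 + 31 + 31 + 30 + 31 + 30 + 31 + 16 = 532.

532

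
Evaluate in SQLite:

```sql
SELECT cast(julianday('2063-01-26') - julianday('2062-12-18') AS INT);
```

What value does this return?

13 days remain in December 2062 after the 18th (31 − 18).
Then 26 days into January 2063.
Total: 13 + 26 = 39.

39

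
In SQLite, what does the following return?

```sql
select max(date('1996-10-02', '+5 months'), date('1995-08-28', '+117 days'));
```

1997-03-02

date('1996-10-02', '+5 months') → 1997-03-02.
date('1995-08-28', '+117 days') → 1995-12-23.
Later of the two is 1997-03-02.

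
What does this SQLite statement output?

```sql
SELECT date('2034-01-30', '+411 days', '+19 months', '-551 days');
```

Applying '+411 days' to 2034-01-30: counting 411 days forward gives 2035-03-17.
Adding +19 months to 2035-03-17 gives 2036-10-17.
Applying '-551 days' to 2036-10-17: counting 551 days back gives 2035-04-15.

2035-04-15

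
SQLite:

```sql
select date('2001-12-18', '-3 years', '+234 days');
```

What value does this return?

Adding -3 years to 2001-12-18 gives 1998-12-18.
Applying '+234 days' to 1998-12-18: counting 234 days forward gives 1999-08-09.

1999-08-09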